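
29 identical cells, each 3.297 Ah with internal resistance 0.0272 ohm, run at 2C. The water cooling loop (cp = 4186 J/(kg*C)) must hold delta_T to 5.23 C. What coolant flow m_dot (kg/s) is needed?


Step 1: I = 2 * 3.297 = 6.594 A
Step 2: Q_cell = I^2 * R = 6.594^2 * 0.0272 = 1.1827 W
Step 3: Q_total = 29 * 1.1827 = 34.298 W
Step 4: m_dot = Q_total / (cp * dT) = 34.298 / (4186 * 5.23) = 0.001567 kg/s

0.001567 kg/s


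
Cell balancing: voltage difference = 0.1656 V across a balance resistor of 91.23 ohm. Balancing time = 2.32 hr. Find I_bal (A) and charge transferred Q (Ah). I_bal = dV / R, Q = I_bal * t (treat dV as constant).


First, Ohm's law: I_bal = 0.1656 V / 91.23 ohm = 0.0018152 A
Then Q = I * t = 0.0018152 A * 2.32 hr = 0.004211 Ah

I=0.0018152 A, Q=0.004211 Ah


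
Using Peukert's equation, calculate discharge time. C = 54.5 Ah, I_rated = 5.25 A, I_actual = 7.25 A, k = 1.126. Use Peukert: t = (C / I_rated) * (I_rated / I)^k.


Step 1: t_rated = C / I_rated = 54.5 / 5.25 = 10.381 hr
Step 2: ratio = 5.25 / 7.25 = 0.72414
Step 3: ratio^k = 0.72414^1.126 = 0.69528
Step 4: t = t_rated * ratio^k = 10.381 * 0.69528 = 7.218 hr

7.218 hr


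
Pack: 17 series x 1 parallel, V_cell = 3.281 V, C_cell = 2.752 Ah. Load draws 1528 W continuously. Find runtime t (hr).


Step 1: E_pack = Ns * V_cell * Np * C_cell = 17 * 3.281 * 1 * 2.752 = 153.5 Wh
Step 2: t = E_pack / P = 153.5 / 1528 = 0.1005 hr

0.1005 hr


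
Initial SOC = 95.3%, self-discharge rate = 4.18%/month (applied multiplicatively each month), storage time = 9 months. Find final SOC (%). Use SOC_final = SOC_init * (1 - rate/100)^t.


decay = (1 - 4.18/100)^9 = 0.68093
SOC_final = 95.3 * 0.68093 = 64.89%

64.89%


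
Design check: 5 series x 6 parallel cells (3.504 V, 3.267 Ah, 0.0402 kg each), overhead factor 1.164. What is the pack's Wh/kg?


Step 1: V_pack = 5 * 3.504 = 17.52 V
Step 2: C_pack = 6 * 3.267 = 19.602 Ah
Step 3: E_pack = V_pack * C_pack = 17.52 * 19.602 = 343.43 Wh
Step 4: m_pack = 5 * 6 * 0.0402 * 1.164 = 1.4038 kg
Step 5: ED = E_pack / m_pack = 343.43 / 1.4038 = 244.6 Wh/kg

244.6 Wh/kg


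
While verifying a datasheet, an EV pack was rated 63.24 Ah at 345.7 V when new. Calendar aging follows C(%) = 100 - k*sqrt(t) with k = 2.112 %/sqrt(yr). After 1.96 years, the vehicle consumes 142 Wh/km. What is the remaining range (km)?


Step 1: capacity retention = 100 - 2.112 * sqrt(1.96) = 100 - 2.112 * 1.4 = 97.043%
Step 2: C_now = 63.24 * 97.043/100 = 61.37 Ah
Step 3: E_pack = V * C_now = 345.7 * 61.37 = 21216 Wh
Step 4: range = E_pack / consumption = 21216 / 142 = 149.4 km

149.4 km


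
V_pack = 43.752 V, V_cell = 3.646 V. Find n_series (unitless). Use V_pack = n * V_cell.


n = V_pack / V_cell = 43.752 / 3.646 = 12

12


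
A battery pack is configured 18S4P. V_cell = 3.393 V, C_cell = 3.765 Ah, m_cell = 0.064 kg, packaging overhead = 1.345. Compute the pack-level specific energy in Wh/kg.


Step 1: V_pack = 18 * 3.393 = 61.074 V
Step 2: C_pack = 4 * 3.765 = 15.06 Ah
Step 3: E_pack = V_pack * C_pack = 61.074 * 15.06 = 919.77 Wh
Step 4: m_pack = 18 * 4 * 0.064 * 1.345 = 6.1978 kg
Step 5: ED = E_pack / m_pack = 919.77 / 6.1978 = 148.4 Wh/kg

148.4 Wh/kg


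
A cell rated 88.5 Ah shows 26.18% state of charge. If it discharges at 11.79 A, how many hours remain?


Step 1: remaining = SOC/100 * C_total = 26.18/100 * 88.5 = 23.169 Ah
Step 2: t = remaining / I = 23.169 / 11.79 = 1.965 hr

1.965 hr


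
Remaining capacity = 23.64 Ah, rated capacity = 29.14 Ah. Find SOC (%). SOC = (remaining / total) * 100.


SOC = (remaining / total) * 100 = (23.64 / 29.14) * 100 = 81.13%

81.13%


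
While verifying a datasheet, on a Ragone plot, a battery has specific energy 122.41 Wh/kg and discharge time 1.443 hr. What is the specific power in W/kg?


P_specific = E / t = 122.41 / 1.443 = 84.83 W/kg

84.83 W/kg


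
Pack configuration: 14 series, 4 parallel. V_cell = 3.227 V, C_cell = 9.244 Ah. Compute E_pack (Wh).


E = Ns * Vcell * Np * Ccell = 14 * 3.227 * 4 * 9.244 = 1671 Wh

1671 Wh


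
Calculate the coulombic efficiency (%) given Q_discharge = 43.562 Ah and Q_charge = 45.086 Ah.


eta_c = Q_dis / Q_chg * 100 = 43.562 / 45.086 * 100 = 96.62%

96.62%


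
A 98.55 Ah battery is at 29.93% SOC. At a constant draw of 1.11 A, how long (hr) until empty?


Step 1: remaining = SOC/100 * C_total = 29.93/100 * 98.55 = 29.496 Ah
Step 2: t = remaining / I = 29.496 / 1.11 = 26.57 hr

26.57 hr


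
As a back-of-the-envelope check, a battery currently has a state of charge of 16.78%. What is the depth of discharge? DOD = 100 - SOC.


DOD = 100 - SOC = 100 - 16.78 = 83.22%

83.22%


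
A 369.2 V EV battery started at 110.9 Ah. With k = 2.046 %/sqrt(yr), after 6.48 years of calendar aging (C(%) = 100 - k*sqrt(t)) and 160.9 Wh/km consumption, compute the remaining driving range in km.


Step 1: capacity retention = 100 - 2.046 * sqrt(6.48) = 100 - 2.046 * 2.5456 = 94.792%
Step 2: C_now = 110.9 * 94.792/100 = 105.12 Ah
Step 3: E_pack = V * C_now = 369.2 * 105.12 = 38810 Wh
Step 4: range = E_pack / consumption = 38810 / 160.9 = 241.2 km

241.2 km


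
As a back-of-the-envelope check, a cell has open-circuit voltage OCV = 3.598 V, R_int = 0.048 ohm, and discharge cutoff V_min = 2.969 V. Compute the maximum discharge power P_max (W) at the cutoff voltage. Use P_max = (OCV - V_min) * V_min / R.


P_max = (OCV - V_min) * V_min / R = (3.598 - 2.969) * 2.969 / 0.048 = 0.629 * 2.969 / 0.048 = 38.91 W

38.91 W


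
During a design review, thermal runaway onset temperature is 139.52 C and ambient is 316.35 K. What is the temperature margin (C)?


Convert: T_ambient = 316.35 K = 43.2 C
margin = 139.52 - 43.2 = 96.32 C

96.32 C


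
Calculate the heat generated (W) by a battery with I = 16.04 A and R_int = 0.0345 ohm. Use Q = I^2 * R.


I^2 = 257.28
Q = 257.28 * 0.0345 = 8.876 W

8.876 W


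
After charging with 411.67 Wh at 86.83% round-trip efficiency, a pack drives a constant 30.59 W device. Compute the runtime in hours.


Step 1: E_discharge = eta/100 * E_charge = 86.83/100 * 411.67 = 357.45 Wh
Step 2: t = E_discharge / P = 357.45 / 30.59 = 11.69 hr

11.69 hr


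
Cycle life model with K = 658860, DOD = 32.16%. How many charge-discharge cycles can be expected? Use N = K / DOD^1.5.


DOD^1.5 = 182.38
N = K / DOD^1.5 = 658860 / 182.38 = 3613

3613 cycles


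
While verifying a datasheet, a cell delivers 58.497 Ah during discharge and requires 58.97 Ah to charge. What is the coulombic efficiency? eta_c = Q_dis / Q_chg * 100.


Coulombic efficiency = 58.497/58.97 * 100% = 99.20%

99.20%


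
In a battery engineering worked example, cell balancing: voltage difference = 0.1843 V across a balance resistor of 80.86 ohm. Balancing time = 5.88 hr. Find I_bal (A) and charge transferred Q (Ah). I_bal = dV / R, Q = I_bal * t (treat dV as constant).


First, Ohm's law: I_bal = 0.1843 V / 80.86 ohm = 0.0022792 A
Then Q = I * t = 0.0022792 A * 5.88 hr = 0.01340 Ah

I=0.0022792 A, Q=0.01340 Ah


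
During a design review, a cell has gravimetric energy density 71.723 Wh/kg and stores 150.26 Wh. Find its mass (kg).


m = E / ED = 150.26 / 71.723 = 2.095 kg

2.095 kg


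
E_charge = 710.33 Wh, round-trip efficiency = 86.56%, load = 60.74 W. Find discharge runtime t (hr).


Step 1: E_discharge = eta/100 * E_charge = 86.56/100 * 710.33 = 614.86 Wh
Step 2: t = E_discharge / P = 614.86 / 60.74 = 10.12 hr

10.12 hr


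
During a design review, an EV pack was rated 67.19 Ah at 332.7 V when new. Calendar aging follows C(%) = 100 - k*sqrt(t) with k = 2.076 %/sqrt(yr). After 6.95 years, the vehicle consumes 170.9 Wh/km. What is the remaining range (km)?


Step 1: capacity retention = 100 - 2.076 * sqrt(6.95) = 100 - 2.076 * 2.6363 = 94.527%
Step 2: C_now = 67.19 * 94.527/100 = 63.513 Ah
Step 3: E_pack = V * C_now = 332.7 * 63.513 = 21131 Wh
Step 4: range = E_pack / consumption = 21131 / 170.9 = 123.6 km

123.6 km


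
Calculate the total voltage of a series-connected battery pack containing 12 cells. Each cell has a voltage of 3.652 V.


With 12 cells in series at 3.652 V each, V_pack = 43.824 V

43.824 V


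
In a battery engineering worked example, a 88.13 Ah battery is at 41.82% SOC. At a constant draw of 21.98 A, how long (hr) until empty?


Step 1: remaining = SOC/100 * C_total = 41.82/100 * 88.13 = 36.856 Ah
Step 2: t = remaining / I = 36.856 / 21.98 = 1.677 hr

1.677 hr


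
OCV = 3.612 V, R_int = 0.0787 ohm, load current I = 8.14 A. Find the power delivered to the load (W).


Step 1: V_terminal = OCV - I*R = 3.612 - 8.14 * 0.0787 = 2.9714 V
Step 2: P_out = V_terminal * I = 2.9714 * 8.14 = 24.19 W

24.19 W


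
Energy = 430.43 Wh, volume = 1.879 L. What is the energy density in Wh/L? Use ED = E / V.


ED = E / V = 430.43 / 1.879 = 229.1 Wh/L

229.1 Wh/L


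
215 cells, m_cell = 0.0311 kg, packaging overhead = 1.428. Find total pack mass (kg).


Cell mass sum = 215 * 0.0311 = 6.6865 kg
With overhead 1.428: m_pack = 6.6865 * 1.428 = 9.548 kg

9.548 kg


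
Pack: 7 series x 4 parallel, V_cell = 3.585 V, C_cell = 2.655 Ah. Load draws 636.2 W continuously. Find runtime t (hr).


Step 1: E_pack = Ns * V_cell * Np * C_cell = 7 * 3.585 * 4 * 2.655 = 266.51 Wh
Step 2: t = E_pack / P = 266.51 / 636.2 = 0.4189 hr

0.4189 hr


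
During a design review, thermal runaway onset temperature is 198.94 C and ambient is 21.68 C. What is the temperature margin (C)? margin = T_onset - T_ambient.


margin = T_onset - T_ambient = 198.94 - 21.68 = 177.26 C

177.26 C


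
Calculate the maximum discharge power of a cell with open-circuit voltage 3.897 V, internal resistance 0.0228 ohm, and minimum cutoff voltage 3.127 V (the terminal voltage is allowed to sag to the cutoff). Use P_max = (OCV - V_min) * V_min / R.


dV = OCV - V_min = 0.77 V (so I_max = dV / R)
P_max = dV * V_min / R = 0.77 * 3.127 / 0.0228 = 105.6 W

105.6 W


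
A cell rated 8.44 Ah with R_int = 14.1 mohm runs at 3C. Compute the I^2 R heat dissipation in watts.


Convert: R = 14.1 mohm = 0.0141 ohm
Step 1: I = C_rate * capacity = 3 * 8.44 = 25.32 A
Step 2: Q = I^2 * R = 25.32^2 * 0.0141 = 641.1 * 0.0141 = 9.040 W

9.040 W


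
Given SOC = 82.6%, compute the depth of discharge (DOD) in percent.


DOD = 100 - SOC = 100 - 82.6 = 17.4%

17.4%


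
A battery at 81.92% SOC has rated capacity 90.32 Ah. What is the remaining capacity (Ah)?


remaining = SOC / 100 * total = 81.92 / 100 * 90.32 = 73.99 Ah

73.99 Ah


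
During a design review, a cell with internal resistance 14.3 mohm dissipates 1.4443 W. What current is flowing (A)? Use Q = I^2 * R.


Convert: R = 14.3 mohm = 0.0143 ohm
I = sqrt(Q / R) = sqrt(1.4443 / 0.0143) = sqrt(101) = 10.05 A

10.05 A


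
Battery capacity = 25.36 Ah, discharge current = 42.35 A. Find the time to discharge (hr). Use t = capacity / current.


Runtime = 25.36 Ah / 42.35 A = 0.5988 hr

0.5988 hr


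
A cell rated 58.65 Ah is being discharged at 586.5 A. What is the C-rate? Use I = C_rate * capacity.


C_rate = I / capacity = 586.5 / 58.65 = 10C

10C


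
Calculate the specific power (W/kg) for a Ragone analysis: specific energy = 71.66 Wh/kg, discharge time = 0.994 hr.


P_specific = E / t = 71.66 / 0.994 = 72.09 W/kg

72.09 W/kg


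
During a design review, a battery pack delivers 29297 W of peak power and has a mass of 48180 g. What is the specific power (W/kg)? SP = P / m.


Convert: m = 48180 g = 48.18 kg
Specific power = 29297 W / 48.18 kg = 608.1 W/kg

608.1 W/kg


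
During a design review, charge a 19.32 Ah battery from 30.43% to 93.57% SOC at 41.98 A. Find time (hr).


Step 1: dSOC = 93.57% - 30.43% = 63.14%
Step 2: delta_Ah = 19.32 * 63.14 / 100 = 12.199 Ah
Step 3: t = 12.199 / 41.98 = 0.2906 hr

0.2906 hr


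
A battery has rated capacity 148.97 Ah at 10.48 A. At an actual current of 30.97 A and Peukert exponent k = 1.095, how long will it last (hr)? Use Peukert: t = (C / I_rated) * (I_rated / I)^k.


t_rated = C / I_rated = 148.97 / 10.48 = 14.215 hr
(I_rated/I)^k = (0.33839)^1.095 = 0.30529
t = t_rated * (I_rated/I)^k = 14.215 * 0.30529 = 4.340 hr

4.340 hr


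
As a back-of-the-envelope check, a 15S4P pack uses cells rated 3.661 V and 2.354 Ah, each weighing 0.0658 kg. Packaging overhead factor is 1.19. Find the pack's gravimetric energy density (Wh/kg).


Step 1: V_pack = 15 * 3.661 = 54.915 V
Step 2: C_pack = 4 * 2.354 = 9.416 Ah
Step 3: E_pack = V_pack * C_pack = 54.915 * 9.416 = 517.08 Wh
Step 4: m_pack = 15 * 4 * 0.0658 * 1.19 = 4.6981 kg
Step 5: ED = E_pack / m_pack = 517.08 / 4.6981 = 110.1 Wh/kg

110.1 Wh/kg


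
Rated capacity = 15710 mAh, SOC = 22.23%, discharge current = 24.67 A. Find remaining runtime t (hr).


Convert: C_total = 15710 mAh = 15.71 Ah
Step 1: remaining = SOC/100 * C_total = 22.23/100 * 15.71 = 3.4923 Ah
Step 2: t = remaining / I = 3.4923 / 24.67 = 0.1416 hr

0.1416 hr


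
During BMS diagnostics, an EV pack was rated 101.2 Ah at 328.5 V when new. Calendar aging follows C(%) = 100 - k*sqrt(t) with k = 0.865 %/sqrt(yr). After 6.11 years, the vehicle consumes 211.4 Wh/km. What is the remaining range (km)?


Step 1: capacity retention = 100 - 0.865 * sqrt(6.11) = 100 - 0.865 * 2.4718 = 97.862%
Step 2: C_now = 101.2 * 97.862/100 = 99.036 Ah
Step 3: E_pack = V * C_now = 328.5 * 99.036 = 32533 Wh
Step 4: range = E_pack / consumption = 32533 / 211.4 = 153.9 km

153.9 km


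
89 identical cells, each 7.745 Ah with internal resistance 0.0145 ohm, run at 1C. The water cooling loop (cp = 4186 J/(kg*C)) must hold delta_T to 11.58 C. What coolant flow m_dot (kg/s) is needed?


Step 1: I = 1 * 7.745 = 7.745 A
Step 2: Q_cell = I^2 * R = 7.745^2 * 0.0145 = 0.86978 W
Step 3: Q_total = 89 * 0.86978 = 77.41 W
Step 4: m_dot = Q_total / (cp * dT) = 77.41 / (4186 * 11.58) = 0.001597 kg/s

0.001597 kg/s


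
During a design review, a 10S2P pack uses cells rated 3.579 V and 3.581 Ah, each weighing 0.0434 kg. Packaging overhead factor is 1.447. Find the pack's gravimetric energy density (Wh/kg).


Step 1: V_pack = 10 * 3.579 = 35.79 V
Step 2: C_pack = 2 * 3.581 = 7.162 Ah
Step 3: E_pack = V_pack * C_pack = 35.79 * 7.162 = 256.33 Wh
Step 4: m_pack = 10 * 2 * 0.0434 * 1.447 = 1.256 kg
Step 5: ED = E_pack / m_pack = 256.33 / 1.256 = 204.1 Wh/kg

204.1 Wh/kg


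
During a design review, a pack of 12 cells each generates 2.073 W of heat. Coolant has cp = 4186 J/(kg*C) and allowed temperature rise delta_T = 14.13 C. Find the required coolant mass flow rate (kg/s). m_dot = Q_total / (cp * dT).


Q_total = 12 * 2.073 = 24.876 W
m_dot = Q_total / (cp * dT) = 24.876 / (4186 * 14.13) = 4.206e-04 kg/s

4.206e-04 kg/s


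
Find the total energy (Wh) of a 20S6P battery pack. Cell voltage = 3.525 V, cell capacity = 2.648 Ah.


V_pack = 20 * 3.525 = 70.5 V
C_pack = 6 * 2.648 = 15.888 Ah
E = V_pack * C_pack = 70.5 * 15.888 = 1120 Wh

1120 Wh


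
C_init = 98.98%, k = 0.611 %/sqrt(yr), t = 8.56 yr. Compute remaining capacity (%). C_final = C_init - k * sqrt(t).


sqrt(t) = sqrt(8.56) = 2.9257
C_final = 98.98 - 0.611 * 2.9257 = 97.19%

97.19%


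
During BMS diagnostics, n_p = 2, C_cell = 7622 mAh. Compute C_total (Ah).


Convert: C_cell = 7622 mAh = 7.622 Ah
C_total = 2 * 7.622 = 15.244 Ah

15.244 Ah


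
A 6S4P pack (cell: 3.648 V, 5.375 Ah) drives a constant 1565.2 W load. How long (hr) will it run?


Step 1: E_pack = Ns * V_cell * Np * C_cell = 6 * 3.648 * 4 * 5.375 = 470.59 Wh
Step 2: t = E_pack / P = 470.59 / 1565.2 = 0.3007 hr

0.3007 hr


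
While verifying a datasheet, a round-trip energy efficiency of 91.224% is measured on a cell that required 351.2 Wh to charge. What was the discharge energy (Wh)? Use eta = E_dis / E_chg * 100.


E_dis = eta/100 * E_chg = 91.224/100 * 351.2 = 320.4 Wh

320.4 Wh


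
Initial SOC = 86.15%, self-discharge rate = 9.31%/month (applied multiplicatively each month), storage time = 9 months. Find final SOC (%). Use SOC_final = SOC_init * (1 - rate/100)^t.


decay = (1 - 9.31/100)^9 = 0.41499
SOC_final = 86.15 * 0.41499 = 35.75%

35.75%


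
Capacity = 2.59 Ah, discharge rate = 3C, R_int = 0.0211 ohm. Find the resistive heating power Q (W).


Step 1: I = C_rate * capacity = 3 * 2.59 = 7.77 A
Step 2: Q = I^2 * R = 7.77^2 * 0.0211 = 60.373 * 0.0211 = 1.274 W

1.274 W


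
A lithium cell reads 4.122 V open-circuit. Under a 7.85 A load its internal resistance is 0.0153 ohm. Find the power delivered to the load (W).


Step 1: V_terminal = OCV - I*R = 4.122 - 7.85 * 0.0153 = 4.0019 V
Step 2: P_out = V_terminal * I = 4.0019 * 7.85 = 31.41 W

31.41 W


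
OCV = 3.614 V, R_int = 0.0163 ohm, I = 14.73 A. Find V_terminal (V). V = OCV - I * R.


IR drop = 14.73 * 0.0163 = 0.2401 V
V = 3.614 - 0.2401 = 3.374 V

3.374 V


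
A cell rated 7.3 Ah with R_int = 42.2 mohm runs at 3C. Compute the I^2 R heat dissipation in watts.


Convert: R = 42.2 mohm = 0.0422 ohm
Step 1: I = C_rate * capacity = 3 * 7.3 = 21.9 A
Step 2: Q = I^2 * R = 21.9^2 * 0.0422 = 479.61 * 0.0422 = 20.24 W

20.24 W


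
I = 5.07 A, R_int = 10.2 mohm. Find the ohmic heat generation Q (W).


Convert: R = 10.2 mohm = 0.0102 ohm
Q = I^2 * R = 5.07^2 * 0.0102 = 0.2622 W

0.2622 W


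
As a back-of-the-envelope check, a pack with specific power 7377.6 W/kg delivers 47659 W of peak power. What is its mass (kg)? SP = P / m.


m = P / SP = 47659 / 7377.6 = 6.460 kg

6.460 kg


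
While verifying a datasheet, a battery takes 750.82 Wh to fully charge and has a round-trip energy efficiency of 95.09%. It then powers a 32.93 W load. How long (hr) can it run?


Step 1: E_discharge = eta/100 * E_charge = 95.09/100 * 750.82 = 713.95 Wh
Step 2: t = E_discharge / P = 713.95 / 32.93 = 21.68 hr

21.68 hr


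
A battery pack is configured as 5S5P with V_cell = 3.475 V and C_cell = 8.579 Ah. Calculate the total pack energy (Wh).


E = Ns * Vcell * Np * Ccell = 5 * 3.475 * 5 * 8.579 = 745.3 Wh

745.3 Wh


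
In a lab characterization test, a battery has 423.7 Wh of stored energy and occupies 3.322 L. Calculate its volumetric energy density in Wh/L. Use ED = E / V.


ED = E / V = 423.7 / 3.322 = 127.5 Wh/L

127.5 Wh/L


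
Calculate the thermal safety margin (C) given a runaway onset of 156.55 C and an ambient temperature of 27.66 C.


margin = T_onset - T_ambient = 156.55 - 27.66 = 128.89 C

128.89 C


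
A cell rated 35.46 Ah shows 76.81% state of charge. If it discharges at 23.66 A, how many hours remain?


Step 1: remaining = SOC/100 * C_total = 76.81/100 * 35.46 = 27.237 Ah
Step 2: t = remaining / I = 27.237 / 23.66 = 1.151 hr

1.151 hr


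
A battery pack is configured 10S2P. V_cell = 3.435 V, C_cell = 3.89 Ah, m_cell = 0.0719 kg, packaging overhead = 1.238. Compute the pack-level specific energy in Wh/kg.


Step 1: V_pack = 10 * 3.435 = 34.35 V
Step 2: C_pack = 2 * 3.89 = 7.78 Ah
Step 3: E_pack = V_pack * C_pack = 34.35 * 7.78 = 267.24 Wh
Step 4: m_pack = 10 * 2 * 0.0719 * 1.238 = 1.7802 kg
Step 5: ED = E_pack / m_pack = 267.24 / 1.7802 = 150.1 Wh/kg

150.1 Wh/kg


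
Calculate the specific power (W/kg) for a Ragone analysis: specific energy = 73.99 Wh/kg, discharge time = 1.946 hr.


Specific power = 73.99 Wh/kg / 1.946 hr = 38.02 W/kg

38.02 W/kg


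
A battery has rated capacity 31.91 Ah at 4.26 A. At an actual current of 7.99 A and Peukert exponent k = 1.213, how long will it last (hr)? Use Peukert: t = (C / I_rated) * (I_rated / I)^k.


t_rated = C / I_rated = 31.91 / 4.26 = 7.4906 hr
(I_rated/I)^k = (0.53317)^1.213 = 0.46632
t = t_rated * (I_rated/I)^k = 7.4906 * 0.46632 = 3.493 hr

3.493 hr


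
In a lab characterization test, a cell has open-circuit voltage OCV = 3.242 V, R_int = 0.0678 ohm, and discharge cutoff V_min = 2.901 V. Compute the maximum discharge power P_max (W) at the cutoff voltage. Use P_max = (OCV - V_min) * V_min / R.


dV = OCV - V_min = 0.341 V (so I_max = dV / R)
P_max = dV * V_min / R = 0.341 * 2.901 / 0.0678 = 14.59 W

14.59 W


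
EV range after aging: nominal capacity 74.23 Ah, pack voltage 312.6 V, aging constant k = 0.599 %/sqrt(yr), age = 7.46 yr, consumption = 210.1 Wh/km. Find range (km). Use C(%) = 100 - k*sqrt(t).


Step 1: capacity retention = 100 - 0.599 * sqrt(7.46) = 100 - 0.599 * 2.7313 = 98.364%
Step 2: C_now = 74.23 * 98.364/100 = 73.016 Ah
Step 3: E_pack = V * C_now = 312.6 * 73.016 = 22825 Wh
Step 4: range = E_pack / consumption = 22825 / 210.1 = 108.6 km

108.6 km


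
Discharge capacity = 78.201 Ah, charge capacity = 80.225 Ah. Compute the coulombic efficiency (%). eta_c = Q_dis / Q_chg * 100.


Coulombic efficiency = 78.201/80.225 * 100% = 97.48%

97.48%


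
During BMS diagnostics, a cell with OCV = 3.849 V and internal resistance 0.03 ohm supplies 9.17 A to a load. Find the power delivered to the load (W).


Step 1: V_terminal = OCV - I*R = 3.849 - 9.17 * 0.03 = 3.5739 V
Step 2: P_out = V_terminal * I = 3.5739 * 9.17 = 32.77 W

32.77 W


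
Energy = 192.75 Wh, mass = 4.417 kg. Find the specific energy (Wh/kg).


ED = E / m = 192.75 / 4.417 = 43.64 Wh/kg

43.64 Wh/kg


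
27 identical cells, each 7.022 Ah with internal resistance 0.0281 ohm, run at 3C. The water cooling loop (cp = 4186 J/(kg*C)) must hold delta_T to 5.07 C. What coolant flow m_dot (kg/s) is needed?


Step 1: I = 3 * 7.022 = 21.066 A
Step 2: Q_cell = I^2 * R = 21.066^2 * 0.0281 = 12.47 W
Step 3: Q_total = 27 * 12.47 = 336.69 W
Step 4: m_dot = Q_total / (cp * dT) = 336.69 / (4186 * 5.07) = 0.01586 kg/s

0.01586 kg/s


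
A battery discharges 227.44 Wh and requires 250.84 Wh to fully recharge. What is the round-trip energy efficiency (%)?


eta_e = E_dis / E_chg * 100 = 227.44 / 250.84 * 100 = 90.67%

90.67%


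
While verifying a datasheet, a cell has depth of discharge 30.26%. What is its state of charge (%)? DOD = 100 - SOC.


SOC = 100 - DOD = 100 - 30.26 = 69.74%

69.74%


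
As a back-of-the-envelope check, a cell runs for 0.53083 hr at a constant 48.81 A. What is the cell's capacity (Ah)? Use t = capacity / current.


C = I * t = 48.81 * 0.53083 = 25.91 Ah

25.91 Ah


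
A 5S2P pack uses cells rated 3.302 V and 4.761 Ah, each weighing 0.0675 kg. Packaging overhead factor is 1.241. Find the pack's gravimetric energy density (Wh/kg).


Step 1: V_pack = 5 * 3.302 = 16.51 V
Step 2: C_pack = 2 * 4.761 = 9.522 Ah
Step 3: E_pack = V_pack * C_pack = 16.51 * 9.522 = 157.21 Wh
Step 4: m_pack = 5 * 2 * 0.0675 * 1.241 = 0.83768 kg
Step 5: ED = E_pack / m_pack = 157.21 / 0.83768 = 187.7 Wh/kg

187.7 Wh/kg


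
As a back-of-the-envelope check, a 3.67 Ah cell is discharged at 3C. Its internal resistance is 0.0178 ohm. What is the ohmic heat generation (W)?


Step 1: I = C_rate * capacity = 3 * 3.67 = 11.01 A
Step 2: Q = I^2 * R = 11.01^2 * 0.0178 = 121.22 * 0.0178 = 2.158 W

2.158 W


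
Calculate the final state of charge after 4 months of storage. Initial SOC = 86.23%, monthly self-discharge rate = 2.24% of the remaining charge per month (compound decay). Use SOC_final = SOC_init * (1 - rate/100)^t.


Monthly retention factor = 1 - 2.24/100 = 0.9776
Over 4 months: factor^4 = 0.91337
SOC_final = 86.23 * 0.91337 = 78.76%

78.76%


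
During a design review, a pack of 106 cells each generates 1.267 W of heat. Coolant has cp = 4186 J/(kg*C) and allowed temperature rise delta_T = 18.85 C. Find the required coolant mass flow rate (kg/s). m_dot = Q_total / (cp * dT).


Step 1: Total heat Q = 106 * 1.267 W = 134.3 W
Step 2: denom = cp * dT = 4186 * 18.85 = 78906
Step 3: m_dot = 134.3 / 78906 = 0.001702 kg/s

0.001702 kg/s


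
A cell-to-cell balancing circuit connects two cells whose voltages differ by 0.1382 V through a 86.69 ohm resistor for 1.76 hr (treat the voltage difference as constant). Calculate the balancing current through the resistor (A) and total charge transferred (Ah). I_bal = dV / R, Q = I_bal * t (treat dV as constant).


First, Ohm's law: I_bal = 0.1382 V / 86.69 ohm = 0.0015942 A
Then Q = I * t = 0.0015942 A * 1.76 hr = 0.002806 Ah

I=0.0015942 A, Q=0.002806 Ah


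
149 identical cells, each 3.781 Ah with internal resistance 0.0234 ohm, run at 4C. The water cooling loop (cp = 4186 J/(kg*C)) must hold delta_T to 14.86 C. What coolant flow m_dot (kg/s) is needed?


Step 1: I = 4 * 3.781 = 15.124 A
Step 2: Q_cell = I^2 * R = 15.124^2 * 0.0234 = 5.3524 W
Step 3: Q_total = 149 * 5.3524 = 797.51 W
Step 4: m_dot = Q_total / (cp * dT) = 797.51 / (4186 * 14.86) = 0.01282 kg/s

0.01282 kg/s


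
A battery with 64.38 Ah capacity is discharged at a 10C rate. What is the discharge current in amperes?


I = C_rate * capacity = 10 * 64.38 = 643.8 A

643.8 A


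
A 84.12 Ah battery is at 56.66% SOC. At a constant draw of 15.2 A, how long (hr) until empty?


Step 1: remaining = SOC/100 * C_total = 56.66/100 * 84.12 = 47.662 Ah
Step 2: t = remaining / I = 47.662 / 15.2 = 3.136 hr

3.136 hr


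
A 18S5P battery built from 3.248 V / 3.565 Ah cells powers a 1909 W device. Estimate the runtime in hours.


Step 1: E_pack = Ns * V_cell * Np * C_cell = 18 * 3.248 * 5 * 3.565 = 1042.1 Wh
Step 2: t = E_pack / P = 1042.1 / 1909 = 0.5459 hr

0.5459 hr


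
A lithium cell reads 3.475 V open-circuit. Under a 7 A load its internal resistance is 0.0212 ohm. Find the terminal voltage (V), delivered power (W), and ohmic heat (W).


Step 1: V_terminal = OCV - I*R = 3.475 - 7 * 0.0212 = 3.3266 V
Step 2: P_out = V_terminal * I = 3.3266 * 7 = 23.29 W
Step 3: Q = I^2 * R = 7^2 * 0.0212 = 1.039 W

V=3.3266 V, P=23.29 W, Q=1.039 W


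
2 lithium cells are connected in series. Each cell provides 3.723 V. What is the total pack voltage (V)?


V_pack = n * V_cell = 2 * 3.723 = 7.446 V

7.446 V


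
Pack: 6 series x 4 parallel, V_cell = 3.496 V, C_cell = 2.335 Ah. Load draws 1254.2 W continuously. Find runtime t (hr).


Step 1: E_pack = Ns * V_cell * Np * C_cell = 6 * 3.496 * 4 * 2.335 = 195.92 Wh
Step 2: t = E_pack / P = 195.92 / 1254.2 = 0.1562 hr

0.1562 hr


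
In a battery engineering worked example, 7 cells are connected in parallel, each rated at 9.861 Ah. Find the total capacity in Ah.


C_total = 7 * 9.861 = 69.027 Ah

69.027 Ah


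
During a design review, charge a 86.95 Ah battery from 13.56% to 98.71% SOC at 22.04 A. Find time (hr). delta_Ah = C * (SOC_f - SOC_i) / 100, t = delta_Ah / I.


Step 1: dSOC = 98.71% - 13.56% = 85.15%
Step 2: delta_Ah = 86.95 * 85.15 / 100 = 74.038 Ah
Step 3: t = 74.038 / 22.04 = 3.359 hr

3.359 hr


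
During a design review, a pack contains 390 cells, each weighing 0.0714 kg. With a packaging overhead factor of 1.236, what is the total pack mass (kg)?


Cell mass sum = 390 * 0.0714 = 27.846 kg
With overhead 1.236: m_pack = 27.846 * 1.236 = 34.42 kg

34.42 kg


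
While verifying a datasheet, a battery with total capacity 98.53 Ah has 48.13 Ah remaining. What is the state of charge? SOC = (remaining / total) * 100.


SOC = (remaining / total) * 100 = (48.13 / 98.53) * 100 = 48.85%

48.85%


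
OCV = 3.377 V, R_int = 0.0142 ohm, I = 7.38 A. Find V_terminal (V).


V = OCV - I*R = 3.377 - 7.38 * 0.0142 = 3.272 V

3.272 V


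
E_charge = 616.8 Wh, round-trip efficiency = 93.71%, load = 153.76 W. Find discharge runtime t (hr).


Step 1: E_discharge = eta/100 * E_charge = 93.71/100 * 616.8 = 578 Wh
Step 2: t = E_discharge / P = 578 / 153.76 = 3.759 hr

3.759 hr


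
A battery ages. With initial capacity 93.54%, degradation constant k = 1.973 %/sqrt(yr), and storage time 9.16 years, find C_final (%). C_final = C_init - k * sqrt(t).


sqrt(t) = sqrt(9.16) = 3.0265
C_final = 93.54 - 1.973 * 3.0265 = 87.57%

87.57%


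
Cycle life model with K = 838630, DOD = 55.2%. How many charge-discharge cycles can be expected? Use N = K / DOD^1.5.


Step 1: DOD^1.5 = 55.2^1.5 = 410.12
Step 2: N = 838630 / 410.12 = 2045 cycles

2045 cycles


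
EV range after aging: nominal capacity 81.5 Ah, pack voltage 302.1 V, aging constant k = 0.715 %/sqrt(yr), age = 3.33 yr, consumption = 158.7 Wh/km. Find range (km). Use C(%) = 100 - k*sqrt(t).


Step 1: capacity retention = 100 - 0.715 * sqrt(3.33) = 100 - 0.715 * 1.8248 = 98.695%
Step 2: C_now = 81.5 * 98.695/100 = 80.436 Ah
Step 3: E_pack = V * C_now = 302.1 * 80.436 = 24300 Wh
Step 4: range = E_pack / consumption = 24300 / 158.7 = 153.1 km

153.1 km


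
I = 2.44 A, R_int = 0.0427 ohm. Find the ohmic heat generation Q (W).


Q = I^2 * R = 2.44^2 * 0.0427 = 0.2542 W

0.2542 W


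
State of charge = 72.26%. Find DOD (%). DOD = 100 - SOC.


Complement of SOC: DOD = 100% - 72.26% = 27.74%

27.74%


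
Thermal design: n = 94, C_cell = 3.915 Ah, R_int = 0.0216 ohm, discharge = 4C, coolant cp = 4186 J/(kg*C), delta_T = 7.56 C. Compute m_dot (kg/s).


Step 1: I = 4 * 3.915 = 15.66 A
Step 2: Q_cell = I^2 * R = 15.66^2 * 0.0216 = 5.2971 W
Step 3: Q_total = 94 * 5.2971 = 497.93 W
Step 4: m_dot = Q_total / (cp * dT) = 497.93 / (4186 * 7.56) = 0.01573 kg/s

0.01573 kg/s


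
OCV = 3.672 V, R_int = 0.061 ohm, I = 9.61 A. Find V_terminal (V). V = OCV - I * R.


V = OCV - I*R = 3.672 - 9.61 * 0.061 = 3.086 V

3.086 V


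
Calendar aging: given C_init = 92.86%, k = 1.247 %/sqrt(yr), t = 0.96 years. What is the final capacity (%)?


Step 1: sqrt(0.96 yr) = 0.9798
Step 2: drop = 1.247 * 0.9798 = 1.2218
Step 3: C_final = 92.86 - 1.2218 = 91.64%

91.64%


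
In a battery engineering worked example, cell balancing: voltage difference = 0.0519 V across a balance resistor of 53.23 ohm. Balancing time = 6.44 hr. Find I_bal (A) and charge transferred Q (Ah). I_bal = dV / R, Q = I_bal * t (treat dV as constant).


I_bal = dV / R = 0.0519 / 53.23 = 9.7501e-04 A
Q = I_bal * t = 9.7501e-04 * 6.44 = 0.006279 Ah

I=9.7501e-04 A, Q=0.006279 Ah


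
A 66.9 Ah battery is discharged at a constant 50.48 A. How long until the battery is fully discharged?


Runtime = 66.9 Ah / 50.48 A = 1.325 hr

1.325 hr


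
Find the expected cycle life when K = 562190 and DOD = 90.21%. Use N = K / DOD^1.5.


DOD^1.5 = 856.81
N = K / DOD^1.5 = 562190 / 856.81 = 656.1

656.1 cycles


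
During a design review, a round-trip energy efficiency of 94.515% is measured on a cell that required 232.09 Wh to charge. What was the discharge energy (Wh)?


E_dis = eta/100 * E_chg = 94.515/100 * 232.09 = 219.4 Wh

219.4 Wh


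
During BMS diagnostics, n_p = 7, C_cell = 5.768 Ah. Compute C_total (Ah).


C_total = 7 * 5.768 = 40.376 Ah

40.376 Ah


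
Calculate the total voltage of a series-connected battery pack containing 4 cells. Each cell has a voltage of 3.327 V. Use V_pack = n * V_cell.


V_pack = n * V_cell = 4 * 3.327 = 13.308 V

13.308 V


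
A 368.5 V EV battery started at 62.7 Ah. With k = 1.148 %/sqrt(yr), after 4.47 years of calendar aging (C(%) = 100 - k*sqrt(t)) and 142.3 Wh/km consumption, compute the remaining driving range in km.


Step 1: capacity retention = 100 - 1.148 * sqrt(4.47) = 100 - 1.148 * 2.1142 = 97.573%
Step 2: C_now = 62.7 * 97.573/100 = 61.178 Ah
Step 3: E_pack = V * C_now = 368.5 * 61.178 = 22544 Wh
Step 4: range = E_pack / consumption = 22544 / 142.3 = 158.4 km

158.4 km


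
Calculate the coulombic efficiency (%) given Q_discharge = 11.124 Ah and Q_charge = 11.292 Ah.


Coulombic efficiency = 11.124/11.292 * 100% = 98.51%

98.51%


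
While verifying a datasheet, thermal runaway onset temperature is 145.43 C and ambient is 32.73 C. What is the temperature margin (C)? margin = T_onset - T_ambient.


Safety margin = 145.43 C - 32.73 C = 112.7 C

112.7 C


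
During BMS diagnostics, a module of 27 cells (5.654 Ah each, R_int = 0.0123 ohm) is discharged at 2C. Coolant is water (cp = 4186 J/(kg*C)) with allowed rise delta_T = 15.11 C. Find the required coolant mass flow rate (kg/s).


Step 1: I = 2 * 5.654 = 11.308 A
Step 2: Q_cell = I^2 * R = 11.308^2 * 0.0123 = 1.5728 W
Step 3: Q_total = 27 * 1.5728 = 42.466 W
Step 4: m_dot = Q_total / (cp * dT) = 42.466 / (4186 * 15.11) = 6.714e-04 kg/s

6.714e-04 kg/s


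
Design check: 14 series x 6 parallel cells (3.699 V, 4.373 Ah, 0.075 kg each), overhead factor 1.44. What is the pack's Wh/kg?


Step 1: V_pack = 14 * 3.699 = 51.786 V
Step 2: C_pack = 6 * 4.373 = 26.238 Ah
Step 3: E_pack = V_pack * C_pack = 51.786 * 26.238 = 1358.8 Wh
Step 4: m_pack = 14 * 6 * 0.075 * 1.44 = 9.072 kg
Step 5: ED = E_pack / m_pack = 1358.8 / 9.072 = 149.8 Wh/kg

149.8 Wh/kg


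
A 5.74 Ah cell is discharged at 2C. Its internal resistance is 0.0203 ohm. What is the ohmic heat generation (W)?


Step 1: I = C_rate * capacity = 2 * 5.74 = 11.48 A
Step 2: Q = I^2 * R = 11.48^2 * 0.0203 = 131.79 * 0.0203 = 2.675 W

2.675 W


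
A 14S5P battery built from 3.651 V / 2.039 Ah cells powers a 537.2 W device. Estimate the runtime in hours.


Step 1: E_pack = Ns * V_cell * Np * C_cell = 14 * 3.651 * 5 * 2.039 = 521.11 Wh
Step 2: t = E_pack / P = 521.11 / 537.2 = 0.9700 hr

0.9700 hr


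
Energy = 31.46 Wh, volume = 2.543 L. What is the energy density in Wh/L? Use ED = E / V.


Volumetric ED = 31.46 Wh / 2.543 L = 12.37 Wh/L

12.37 Wh/L


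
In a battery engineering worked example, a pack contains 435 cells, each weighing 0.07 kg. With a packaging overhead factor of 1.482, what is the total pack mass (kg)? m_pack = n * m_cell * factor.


Cell mass sum = 435 * 0.07 = 30.45 kg
With overhead 1.482: m_pack = 30.45 * 1.482 = 45.13 kg

45.13 kg


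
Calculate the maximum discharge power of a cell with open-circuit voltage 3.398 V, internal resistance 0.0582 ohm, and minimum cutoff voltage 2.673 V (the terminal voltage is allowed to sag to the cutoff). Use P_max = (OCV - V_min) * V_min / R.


P_max = (OCV - V_min) * V_min / R = (3.398 - 2.673) * 2.673 / 0.0582 = 0.725 * 2.673 / 0.0582 = 33.30 W

33.30 W


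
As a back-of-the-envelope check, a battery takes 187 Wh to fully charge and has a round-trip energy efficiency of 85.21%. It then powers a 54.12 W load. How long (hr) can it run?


Step 1: E_discharge = eta/100 * E_charge = 85.21/100 * 187 = 159.34 Wh
Step 2: t = E_discharge / P = 159.34 / 54.12 = 2.944 hr

2.944 hr


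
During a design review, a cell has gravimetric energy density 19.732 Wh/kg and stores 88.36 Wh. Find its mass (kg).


m = E / ED = 88.36 / 19.732 = 4.478 kg

4.478 kg


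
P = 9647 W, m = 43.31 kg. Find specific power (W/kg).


SP = P / m = 9647 / 43.31 = 222.7 W/kg

222.7 W/kg


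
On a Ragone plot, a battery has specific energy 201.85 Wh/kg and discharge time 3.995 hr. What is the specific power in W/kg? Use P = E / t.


Specific power = 201.85 Wh/kg / 3.995 hr = 50.53 W/kg

50.53 W/kg


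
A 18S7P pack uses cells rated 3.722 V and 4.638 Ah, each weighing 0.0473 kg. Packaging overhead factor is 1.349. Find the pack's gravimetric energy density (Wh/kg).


Step 1: V_pack = 18 * 3.722 = 66.996 V
Step 2: C_pack = 7 * 4.638 = 32.466 Ah
Step 3: E_pack = V_pack * C_pack = 66.996 * 32.466 = 2175.1 Wh
Step 4: m_pack = 18 * 7 * 0.0473 * 1.349 = 8.0398 kg
Step 5: ED = E_pack / m_pack = 2175.1 / 8.0398 = 270.5 Wh/kg

270.5 Wh/kg


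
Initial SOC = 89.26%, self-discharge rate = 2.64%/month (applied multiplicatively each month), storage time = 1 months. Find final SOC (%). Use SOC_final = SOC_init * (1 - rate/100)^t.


Monthly retention factor = 1 - 2.64/100 = 0.9736
Over 1 months: factor^1 = 0.9736
SOC_final = 89.26 * 0.9736 = 86.90%

86.90%


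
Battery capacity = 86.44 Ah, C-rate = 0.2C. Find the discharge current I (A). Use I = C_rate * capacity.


At 0.2C: I = 0.2 * 86.44 Ah = 17.288 A

17.288 A


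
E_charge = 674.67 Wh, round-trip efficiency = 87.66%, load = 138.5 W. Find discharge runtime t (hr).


Step 1: E_discharge = eta/100 * E_charge = 87.66/100 * 674.67 = 591.42 Wh
Step 2: t = E_discharge / P = 591.42 / 138.5 = 4.270 hr

4.270 hr


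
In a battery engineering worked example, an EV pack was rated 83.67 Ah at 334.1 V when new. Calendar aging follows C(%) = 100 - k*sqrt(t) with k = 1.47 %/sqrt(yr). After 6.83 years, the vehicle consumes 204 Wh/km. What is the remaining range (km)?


Step 1: capacity retention = 100 - 1.47 * sqrt(6.83) = 100 - 1.47 * 2.6134 = 96.158%
Step 2: C_now = 83.67 * 96.158/100 = 80.455 Ah
Step 3: E_pack = V * C_now = 334.1 * 80.455 = 26880 Wh
Step 4: range = E_pack / consumption = 26880 / 204 = 131.8 km

131.8 km


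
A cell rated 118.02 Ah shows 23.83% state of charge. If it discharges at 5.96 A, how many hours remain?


Step 1: remaining = SOC/100 * C_total = 23.83/100 * 118.02 = 28.124 Ah
Step 2: t = remaining / I = 28.124 / 5.96 = 4.719 hr

4.719 hr


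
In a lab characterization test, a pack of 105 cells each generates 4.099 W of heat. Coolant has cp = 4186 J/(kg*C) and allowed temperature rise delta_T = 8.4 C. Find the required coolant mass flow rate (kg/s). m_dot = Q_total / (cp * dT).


Step 1: Total heat Q = 105 * 4.099 W = 430.4 W
Step 2: denom = cp * dT = 4186 * 8.4 = 35162
Step 3: m_dot = 430.4 / 35162 = 0.01224 kg/s

0.01224 kg/s


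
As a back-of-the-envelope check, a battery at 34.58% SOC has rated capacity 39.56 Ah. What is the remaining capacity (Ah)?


remaining = SOC / 100 * total = 34.58 / 100 * 39.56 = 13.68 Ah

13.68 Ah


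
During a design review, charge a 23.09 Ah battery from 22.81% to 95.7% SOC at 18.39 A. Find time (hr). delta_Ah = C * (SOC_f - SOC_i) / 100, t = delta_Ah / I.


Step 1: dSOC = 95.7% - 22.81% = 72.89%
Step 2: delta_Ah = 23.09 * 72.89 / 100 = 16.83 Ah
Step 3: t = 16.83 / 18.39 = 0.9152 hr

0.9152 hr


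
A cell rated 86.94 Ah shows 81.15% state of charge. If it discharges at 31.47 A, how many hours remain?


Step 1: remaining = SOC/100 * C_total = 81.15/100 * 86.94 = 70.552 Ah
Step 2: t = remaining / I = 70.552 / 31.47 = 2.242 hr

2.242 hr


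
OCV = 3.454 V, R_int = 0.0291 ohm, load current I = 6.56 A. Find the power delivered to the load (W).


Step 1: V_terminal = OCV - I*R = 3.454 - 6.56 * 0.0291 = 3.2631 V
Step 2: P_out = V_terminal * I = 3.2631 * 6.56 = 21.41 W

21.41 W


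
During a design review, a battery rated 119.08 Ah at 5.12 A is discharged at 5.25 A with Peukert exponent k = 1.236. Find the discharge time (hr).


t_rated = C / I_rated = 119.08 / 5.12 = 23.258 hr
(I_rated/I)^k = (0.97524)^1.236 = 0.96949
t = t_rated * (I_rated/I)^k = 23.258 * 0.96949 = 22.55 hr

22.55 hr


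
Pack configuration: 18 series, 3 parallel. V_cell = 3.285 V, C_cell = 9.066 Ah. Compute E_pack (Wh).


E = Ns * Vcell * Np * Ccell = 18 * 3.285 * 3 * 9.066 = 1608 Wh

1608 Wh


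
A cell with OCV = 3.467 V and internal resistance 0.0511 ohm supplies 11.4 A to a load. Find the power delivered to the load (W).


Step 1: V_terminal = OCV - I*R = 3.467 - 11.4 * 0.0511 = 2.8845 V
Step 2: P_out = V_terminal * I = 2.8845 * 11.4 = 32.88 W

32.88 W


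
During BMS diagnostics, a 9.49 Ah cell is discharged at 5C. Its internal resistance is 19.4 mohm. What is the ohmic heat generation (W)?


Convert: R = 19.4 mohm = 0.0194 ohm
Step 1: I = C_rate * capacity = 5 * 9.49 = 47.45 A
Step 2: Q = I^2 * R = 47.45^2 * 0.0194 = 2251.5 * 0.0194 = 43.68 W

43.68 W


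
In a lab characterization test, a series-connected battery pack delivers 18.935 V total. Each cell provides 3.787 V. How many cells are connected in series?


n = V_pack / V_cell = 18.935 / 3.787 = 5

5


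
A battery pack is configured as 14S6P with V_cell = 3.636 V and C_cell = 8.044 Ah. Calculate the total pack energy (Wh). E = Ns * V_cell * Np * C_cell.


E = Ns * Vcell * Np * Ccell = 14 * 3.636 * 6 * 8.044 = 2457 Wh

2457 Wh


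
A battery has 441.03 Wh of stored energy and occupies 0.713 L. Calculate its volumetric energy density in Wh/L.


ED = E / V = 441.03 / 0.713 = 618.6 Wh/L

618.6 Wh/L


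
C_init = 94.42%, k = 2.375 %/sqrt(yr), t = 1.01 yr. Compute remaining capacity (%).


Step 1: sqrt(1.01 yr) = 1.005
Step 2: drop = 2.375 * 1.005 = 2.3869
Step 3: C_final = 94.42 - 2.3869 = 92.03%

92.03%
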